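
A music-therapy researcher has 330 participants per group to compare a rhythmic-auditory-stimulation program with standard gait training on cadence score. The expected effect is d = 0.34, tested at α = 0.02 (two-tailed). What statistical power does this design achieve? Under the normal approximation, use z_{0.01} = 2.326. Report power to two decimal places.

power ≈ 0.98

For two equal groups, power = Φ(d·√(n/2) − z_{α/2}).
d·√(n/2) = 0.34 × √(330/2) = 0.34 × 12.845 = 4.367.
z_β = 4.367 − 2.326 = 2.041.
Power = Φ(2.041) = 0.979.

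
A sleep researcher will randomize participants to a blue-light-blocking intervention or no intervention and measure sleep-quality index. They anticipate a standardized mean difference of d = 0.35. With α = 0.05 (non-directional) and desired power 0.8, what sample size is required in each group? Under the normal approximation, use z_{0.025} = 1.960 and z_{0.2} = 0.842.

n = 129 per group

For two independent groups with equal n: n = 2·((z_{α/2} + z_β) / d)².
z_{α/2} + z_β = 1.960 + 0.842 = 2.802.
n = 2 × (2.802 / 0.35)² = 2 × 8.006² = 2 × 64.09 = 128.2.
Round up to the next whole participant.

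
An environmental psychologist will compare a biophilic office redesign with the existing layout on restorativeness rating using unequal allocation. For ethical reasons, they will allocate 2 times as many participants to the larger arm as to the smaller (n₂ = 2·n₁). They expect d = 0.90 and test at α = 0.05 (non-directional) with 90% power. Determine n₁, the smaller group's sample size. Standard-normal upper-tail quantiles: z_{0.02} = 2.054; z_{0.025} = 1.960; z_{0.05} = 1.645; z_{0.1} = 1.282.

With allocation ratio k = n₂/n₁ = 2, Var(x̄₁−x̄₂) = σ²(1/n₁ + 1/(k·n₁)) = σ²·(k+1)/(k·n₁).
So n₁ = (1 + 1/k)·((z_{α/2} + z_β)/d)² = 1.500 × (3.242/0.90)².
n₁ = 1.500 × 12.98 = 19.5.
Round up: n₁ = 20, giving n₂ = 2 × 20 = 40.

n₁ = 20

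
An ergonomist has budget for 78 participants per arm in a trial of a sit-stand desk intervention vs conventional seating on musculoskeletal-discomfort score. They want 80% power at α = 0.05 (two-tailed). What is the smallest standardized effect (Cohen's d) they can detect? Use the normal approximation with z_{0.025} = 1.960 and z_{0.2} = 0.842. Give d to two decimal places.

For two independent groups of n = 78 each: d_min = (z_{α/2} + z_β)·√(2/n).
z-sum = 1.960 + 0.842 = 2.802.
d_min = 2.802 × √(2/78) = 2.802 × 0.1601 = 0.449.

d_min ≈ 0.45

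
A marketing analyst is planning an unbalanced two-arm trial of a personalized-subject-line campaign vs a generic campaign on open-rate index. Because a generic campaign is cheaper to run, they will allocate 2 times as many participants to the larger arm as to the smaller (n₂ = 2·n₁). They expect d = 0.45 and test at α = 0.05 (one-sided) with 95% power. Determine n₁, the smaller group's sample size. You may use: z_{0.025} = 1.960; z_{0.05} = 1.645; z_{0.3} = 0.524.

n₁ = 81

With allocation ratio k = n₂/n₁ = 2, Var(x̄₁−x̄₂) = σ²(1/n₁ + 1/(k·n₁)) = σ²·(k+1)/(k·n₁).
So n₁ = (1 + 1/k)·((z_{α} + z_β)/d)² = 1.500 × (3.290/0.45)².
n₁ = 1.500 × 53.45 = 80.2.
Round up: n₁ = 81, giving n₂ = 2 × 81 = 162.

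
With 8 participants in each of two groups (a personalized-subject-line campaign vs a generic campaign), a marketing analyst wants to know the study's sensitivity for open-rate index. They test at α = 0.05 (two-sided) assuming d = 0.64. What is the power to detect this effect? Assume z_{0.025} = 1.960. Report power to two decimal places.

power ≈ 0.25

For two equal groups, power = Φ(d·√(n/2) − z_{α/2}).
d·√(n/2) = 0.64 × √(8/2) = 0.64 × 2.000 = 1.280.
z_β = 1.280 − 1.960 = -0.680.
Power = Φ(-0.680) = 0.248.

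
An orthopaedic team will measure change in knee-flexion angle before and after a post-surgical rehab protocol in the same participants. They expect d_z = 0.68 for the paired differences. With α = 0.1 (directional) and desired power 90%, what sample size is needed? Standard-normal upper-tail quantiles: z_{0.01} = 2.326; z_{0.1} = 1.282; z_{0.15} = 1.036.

For a paired (one-sample on differences) test: n = ((z_{α} + z_β) / d)².
z_{α} + z_β = 1.282 + 1.282 = 2.564.
n = (2.564 / 0.68)² = 3.771² = 14.22.
Round up.

n = 15 pairs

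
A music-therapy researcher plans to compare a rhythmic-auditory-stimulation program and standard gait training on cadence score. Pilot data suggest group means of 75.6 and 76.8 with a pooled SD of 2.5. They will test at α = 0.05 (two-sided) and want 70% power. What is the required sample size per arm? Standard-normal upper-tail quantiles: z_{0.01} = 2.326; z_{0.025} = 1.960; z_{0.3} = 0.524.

n = 54 per group

Cohen's d = |M₁ − M₂| / SD_pooled = |75.6 − 76.8| / 2.5 = 1.2 / 2.5 = 0.480.
For two independent groups with equal n: n = 2·((z_{α/2} + z_β) / d)².
z_{α/2} + z_β = 1.960 + 0.524 = 2.484.
n = 2 × (2.484 / 0.480)² = 2 × 5.175² = 2 × 26.78 = 53.6.
Round up to the next whole participant.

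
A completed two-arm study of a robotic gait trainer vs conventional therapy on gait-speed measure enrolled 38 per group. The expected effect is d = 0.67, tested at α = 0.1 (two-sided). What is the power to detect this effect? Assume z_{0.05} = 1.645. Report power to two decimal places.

For two equal groups, power = Φ(d·√(n/2) − z_{α/2}).
d·√(n/2) = 0.67 × √(38/2) = 0.67 × 4.359 = 2.920.
z_β = 2.920 − 1.645 = 1.275.
Power = Φ(1.275) = 0.899.

power ≈ 0.90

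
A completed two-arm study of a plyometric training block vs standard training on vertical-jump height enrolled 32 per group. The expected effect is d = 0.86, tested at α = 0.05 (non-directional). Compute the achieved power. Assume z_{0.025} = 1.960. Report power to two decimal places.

For two equal groups, power = Φ(d·√(n/2) − z_{α/2}).
d·√(n/2) = 0.86 × √(32/2) = 0.86 × 4.000 = 3.440.
z_β = 3.440 − 1.960 = 1.480.
Power = Φ(1.480) = 0.931.

power ≈ 0.93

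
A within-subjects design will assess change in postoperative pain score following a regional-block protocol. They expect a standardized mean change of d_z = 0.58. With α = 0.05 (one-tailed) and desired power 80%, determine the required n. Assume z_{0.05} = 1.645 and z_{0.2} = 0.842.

n = 19 pairs

For a paired (one-sample on differences) test: n = ((z_{α} + z_β) / d)².
z_{α} + z_β = 1.645 + 0.842 = 2.487.
n = (2.487 / 0.58)² = 4.288² = 18.39.
Round up.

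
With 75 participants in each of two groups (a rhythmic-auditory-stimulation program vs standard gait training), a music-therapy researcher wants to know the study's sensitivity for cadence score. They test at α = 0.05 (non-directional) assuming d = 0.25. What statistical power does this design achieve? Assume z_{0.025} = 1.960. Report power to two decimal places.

For two equal groups, power = Φ(d·√(n/2) − z_{α/2}).
d·√(n/2) = 0.25 × √(75/2) = 0.25 × 6.124 = 1.531.
z_β = 1.531 − 1.960 = -0.429.
Power = Φ(-0.429) = 0.334.

power ≈ 0.33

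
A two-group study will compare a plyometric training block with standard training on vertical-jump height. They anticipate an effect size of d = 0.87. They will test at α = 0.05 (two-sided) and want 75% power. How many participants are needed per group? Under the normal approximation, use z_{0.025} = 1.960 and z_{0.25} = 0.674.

n = 19 per group

For two independent groups with equal n: n = 2·((z_{α/2} + z_β) / d)².
z_{α/2} + z_β = 1.960 + 0.674 = 2.634.
n = 2 × (2.634 / 0.87)² = 2 × 3.028² = 2 × 9.17 = 18.3.
Round up to the next whole participant.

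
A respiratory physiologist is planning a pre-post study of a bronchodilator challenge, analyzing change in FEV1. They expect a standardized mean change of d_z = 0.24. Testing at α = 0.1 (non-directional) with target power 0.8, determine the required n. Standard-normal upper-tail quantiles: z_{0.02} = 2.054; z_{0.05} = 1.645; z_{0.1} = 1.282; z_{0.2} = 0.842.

For a paired (one-sample on differences) test: n = ((z_{α/2} + z_β) / d)².
z_{α/2} + z_β = 1.645 + 0.842 = 2.487.
n = (2.487 / 0.24)² = 10.363² = 107.38.
Round up.

n = 108 pairs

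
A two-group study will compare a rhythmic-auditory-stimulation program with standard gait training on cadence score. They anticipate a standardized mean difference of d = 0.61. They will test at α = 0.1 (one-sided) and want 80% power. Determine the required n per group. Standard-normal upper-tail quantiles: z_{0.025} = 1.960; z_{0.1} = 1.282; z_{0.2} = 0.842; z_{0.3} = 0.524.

For two independent groups with equal n: n = 2·((z_{α} + z_β) / d)².
z_{α} + z_β = 1.282 + 0.842 = 2.124.
n = 2 × (2.124 / 0.61)² = 2 × 3.482² = 2 × 12.12 = 24.2.
Round up to the next whole participant.

n = 25 per group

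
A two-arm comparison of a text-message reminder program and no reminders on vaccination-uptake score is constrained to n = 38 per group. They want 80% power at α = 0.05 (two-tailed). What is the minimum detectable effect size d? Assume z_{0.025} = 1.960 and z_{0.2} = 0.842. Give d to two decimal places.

d_min ≈ 0.64

For two independent groups of n = 38 each: d_min = (z_{α/2} + z_β)·√(2/n).
z-sum = 1.960 + 0.842 = 2.802.
d_min = 2.802 × √(2/38) = 2.802 × 0.2294 = 0.643.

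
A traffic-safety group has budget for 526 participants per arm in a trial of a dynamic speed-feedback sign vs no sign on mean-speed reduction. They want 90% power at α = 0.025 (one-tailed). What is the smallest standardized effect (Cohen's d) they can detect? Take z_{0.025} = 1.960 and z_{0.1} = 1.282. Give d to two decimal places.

d_min ≈ 0.20

For two independent groups of n = 526 each: d_min = (z_{α} + z_β)·√(2/n).
z-sum = 1.960 + 1.282 = 3.242.
d_min = 3.242 × √(2/526) = 3.242 × 0.0617 = 0.200.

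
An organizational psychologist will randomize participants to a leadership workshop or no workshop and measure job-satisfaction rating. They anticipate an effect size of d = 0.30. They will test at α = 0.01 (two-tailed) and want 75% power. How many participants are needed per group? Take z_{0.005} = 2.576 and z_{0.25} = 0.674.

For two independent groups with equal n: n = 2·((z_{α/2} + z_β) / d)².
z_{α/2} + z_β = 2.576 + 0.674 = 3.250.
n = 2 × (3.250 / 0.30)² = 2 × 10.833² = 2 × 117.36 = 234.7.
Round up to the next whole participant.

n = 235 per group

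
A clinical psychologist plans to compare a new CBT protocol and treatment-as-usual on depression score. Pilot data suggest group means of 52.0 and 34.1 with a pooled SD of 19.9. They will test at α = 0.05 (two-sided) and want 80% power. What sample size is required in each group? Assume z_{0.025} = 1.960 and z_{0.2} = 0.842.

Cohen's d = |M₁ − M₂| / SD_pooled = |52.0 − 34.1| / 19.9 = 17.9 / 19.9 = 0.899.
For two independent groups with equal n: n = 2·((z_{α/2} + z_β) / d)².
z_{α/2} + z_β = 1.960 + 0.842 = 2.802.
n = 2 × (2.802 / 0.899)² = 2 × 3.117² = 2 × 9.71 = 19.4.
Round up to the next whole participant.

n = 20 per group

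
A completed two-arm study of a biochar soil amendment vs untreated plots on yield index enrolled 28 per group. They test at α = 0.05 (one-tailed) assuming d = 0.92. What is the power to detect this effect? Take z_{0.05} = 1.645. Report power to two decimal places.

For two equal groups, power = Φ(d·√(n/2) − z_{α}).
d·√(n/2) = 0.92 × √(28/2) = 0.92 × 3.742 = 3.442.
z_β = 3.442 − 1.645 = 1.797.
Power = Φ(1.797) = 0.964.

power ≈ 0.96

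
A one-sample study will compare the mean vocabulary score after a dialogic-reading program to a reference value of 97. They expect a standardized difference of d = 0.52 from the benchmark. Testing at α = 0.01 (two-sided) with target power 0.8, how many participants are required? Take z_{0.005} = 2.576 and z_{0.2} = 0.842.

For a one-sample test: n = ((z_{α/2} + z_β) / d)².
z_{α/2} + z_β = 2.576 + 0.842 = 3.418.
n = (3.418 / 0.52)² = 6.573² = 43.21.
Round up.

n = 44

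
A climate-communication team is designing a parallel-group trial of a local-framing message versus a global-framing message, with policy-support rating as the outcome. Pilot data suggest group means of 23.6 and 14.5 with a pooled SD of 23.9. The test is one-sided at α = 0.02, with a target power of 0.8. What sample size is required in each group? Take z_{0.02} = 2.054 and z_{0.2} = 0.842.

n = 116 per group

Cohen's d = |M₁ − M₂| / SD_pooled = |23.6 − 14.5| / 23.9 = 9.1 / 23.9 = 0.381.
For two independent groups with equal n: n = 2·((z_{α} + z_β) / d)².
z_{α} + z_β = 2.054 + 0.842 = 2.896.
n = 2 × (2.896 / 0.381)² = 2 × 7.601² = 2 × 57.78 = 115.6.
Round up to the next whole participant.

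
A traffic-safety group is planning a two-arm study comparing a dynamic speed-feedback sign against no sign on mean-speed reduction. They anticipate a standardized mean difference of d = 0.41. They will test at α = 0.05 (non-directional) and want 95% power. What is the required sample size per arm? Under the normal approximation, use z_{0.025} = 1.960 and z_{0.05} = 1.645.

n = 155 per group

For two independent groups with equal n: n = 2·((z_{α/2} + z_β) / d)².
z_{α/2} + z_β = 1.960 + 1.645 = 3.605.
n = 2 × (3.605 / 0.41)² = 2 × 8.793² = 2 × 77.31 = 154.6.
Round up to the next whole participant.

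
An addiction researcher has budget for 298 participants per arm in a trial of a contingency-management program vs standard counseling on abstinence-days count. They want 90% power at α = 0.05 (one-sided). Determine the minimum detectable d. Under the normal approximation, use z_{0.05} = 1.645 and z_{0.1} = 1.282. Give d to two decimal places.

d_min ≈ 0.24

For two independent groups of n = 298 each: d_min = (z_{α} + z_β)·√(2/n).
z-sum = 1.645 + 1.282 = 2.927.
d_min = 2.927 × √(2/298) = 2.927 × 0.0819 = 0.240.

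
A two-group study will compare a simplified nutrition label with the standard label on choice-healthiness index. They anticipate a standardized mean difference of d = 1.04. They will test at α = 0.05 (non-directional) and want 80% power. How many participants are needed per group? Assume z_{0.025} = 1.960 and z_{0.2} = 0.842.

For two independent groups with equal n: n = 2·((z_{α/2} + z_β) / d)².
z_{α/2} + z_β = 1.960 + 0.842 = 2.802.
n = 2 × (2.802 / 1.04)² = 2 × 2.694² = 2 × 7.26 = 14.5.
Round up to the next whole participant.

n = 15 per group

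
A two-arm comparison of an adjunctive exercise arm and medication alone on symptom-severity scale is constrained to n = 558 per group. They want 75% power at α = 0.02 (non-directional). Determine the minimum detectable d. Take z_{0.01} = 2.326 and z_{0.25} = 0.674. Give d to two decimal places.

For two independent groups of n = 558 each: d_min = (z_{α/2} + z_β)·√(2/n).
z-sum = 2.326 + 0.674 = 3.000.
d_min = 3.000 × √(2/558) = 3.000 × 0.0599 = 0.180.

d_min ≈ 0.18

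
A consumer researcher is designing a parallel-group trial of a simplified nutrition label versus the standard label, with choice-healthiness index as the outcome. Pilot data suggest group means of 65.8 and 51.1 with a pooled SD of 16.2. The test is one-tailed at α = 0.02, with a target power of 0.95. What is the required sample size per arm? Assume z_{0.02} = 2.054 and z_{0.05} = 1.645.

Cohen's d = |M₁ − M₂| / SD_pooled = |65.8 − 51.1| / 16.2 = 14.7 / 16.2 = 0.907.
For two independent groups with equal n: n = 2·((z_{α} + z_β) / d)².
z_{α} + z_β = 2.054 + 1.645 = 3.699.
n = 2 × (3.699 / 0.907)² = 2 × 4.078² = 2 × 16.63 = 33.3.
Round up to the next whole participant.

n = 34 per group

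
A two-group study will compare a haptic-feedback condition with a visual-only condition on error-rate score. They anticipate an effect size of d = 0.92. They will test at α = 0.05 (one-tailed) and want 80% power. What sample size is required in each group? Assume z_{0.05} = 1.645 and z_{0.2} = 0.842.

For two independent groups with equal n: n = 2·((z_{α} + z_β) / d)².
z_{α} + z_β = 1.645 + 0.842 = 2.487.
n = 2 × (2.487 / 0.92)² = 2 × 2.703² = 2 × 7.31 = 14.6.
Round up to the next whole participant.

n = 15 per group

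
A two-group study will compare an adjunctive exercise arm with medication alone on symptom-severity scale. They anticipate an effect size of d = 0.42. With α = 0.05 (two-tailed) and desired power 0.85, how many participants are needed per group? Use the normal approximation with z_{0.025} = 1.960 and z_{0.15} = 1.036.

n = 102 per group

For two independent groups with equal n: n = 2·((z_{α/2} + z_β) / d)².
z_{α/2} + z_β = 1.960 + 1.036 = 2.996.
n = 2 × (2.996 / 0.42)² = 2 × 7.133² = 2 × 50.88 = 101.8.
Round up to the next whole participant.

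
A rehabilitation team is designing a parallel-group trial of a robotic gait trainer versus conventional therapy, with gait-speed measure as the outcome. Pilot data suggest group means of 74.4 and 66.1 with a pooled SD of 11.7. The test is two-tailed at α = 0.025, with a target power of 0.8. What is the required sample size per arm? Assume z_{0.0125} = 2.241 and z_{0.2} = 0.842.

Cohen's d = |M₁ − M₂| / SD_pooled = |74.4 − 66.1| / 11.7 = 8.3 / 11.7 = 0.709.
For two independent groups with equal n: n = 2·((z_{α/2} + z_β) / d)².
z_{α/2} + z_β = 2.241 + 0.842 = 3.083.
n = 2 × (3.083 / 0.709)² = 2 × 4.348² = 2 × 18.91 = 37.8.
Round up to the next whole participant.

n = 38 per group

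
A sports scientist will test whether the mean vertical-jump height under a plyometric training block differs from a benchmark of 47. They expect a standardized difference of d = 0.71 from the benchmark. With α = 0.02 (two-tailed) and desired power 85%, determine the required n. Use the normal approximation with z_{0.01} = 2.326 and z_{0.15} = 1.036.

n = 23

For a one-sample test: n = ((z_{α/2} + z_β) / d)².
z_{α/2} + z_β = 2.326 + 1.036 = 3.362.
n = (3.362 / 0.71)² = 4.735² = 22.42.
Round up.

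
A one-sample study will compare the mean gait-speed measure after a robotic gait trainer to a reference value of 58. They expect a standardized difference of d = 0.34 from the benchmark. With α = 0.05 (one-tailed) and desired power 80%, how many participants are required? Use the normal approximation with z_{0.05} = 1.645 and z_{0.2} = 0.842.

n = 54

For a one-sample test: n = ((z_{α} + z_β) / d)².
z_{α} + z_β = 1.645 + 0.842 = 2.487.
n = (2.487 / 0.34)² = 7.315² = 53.50.
Round up.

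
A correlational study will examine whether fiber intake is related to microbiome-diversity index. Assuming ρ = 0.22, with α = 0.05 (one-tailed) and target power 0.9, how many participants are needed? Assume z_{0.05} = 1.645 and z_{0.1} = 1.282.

n = 175

Fisher's z: C = ½·ln((1+r)/(1−r)) = ½·ln(1.5641) = 0.2237.
n = ((z_{α} + z_β)/C)² + 3.
(1.645 + 1.282) / 0.2237 = 2.927 / 0.2237 = 13.084.
n = 13.084² + 3 = 171.20 + 3 = 174.2.
Round up.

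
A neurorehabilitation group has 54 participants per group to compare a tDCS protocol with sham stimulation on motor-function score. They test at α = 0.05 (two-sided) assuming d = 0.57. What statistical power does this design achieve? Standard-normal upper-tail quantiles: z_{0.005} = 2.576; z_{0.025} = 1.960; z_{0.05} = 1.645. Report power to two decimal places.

power ≈ 0.84

For two equal groups, power = Φ(d·√(n/2) − z_{α/2}).
d·√(n/2) = 0.57 × √(54/2) = 0.57 × 5.196 = 2.962.
z_β = 2.962 − 1.960 = 1.002.
Power = Φ(1.002) = 0.842.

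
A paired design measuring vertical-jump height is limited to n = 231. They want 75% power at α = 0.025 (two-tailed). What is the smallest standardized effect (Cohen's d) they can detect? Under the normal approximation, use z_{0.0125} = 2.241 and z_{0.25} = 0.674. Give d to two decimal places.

d_min ≈ 0.19

For a single sample (or paired design) of n = 231: d_min = (z_{α/2} + z_β)/√n.
z-sum = 2.241 + 0.674 = 2.915.
d_min = 2.915 / √231 = 2.915 / 15.199 = 0.192.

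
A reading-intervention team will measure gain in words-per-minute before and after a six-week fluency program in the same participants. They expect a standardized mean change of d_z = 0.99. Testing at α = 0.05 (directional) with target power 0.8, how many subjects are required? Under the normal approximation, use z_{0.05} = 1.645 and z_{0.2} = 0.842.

n = 7 pairs

For a paired (one-sample on differences) test: n = ((z_{α} + z_β) / d)².
z_{α} + z_β = 1.645 + 0.842 = 2.487.
n = (2.487 / 0.99)² = 2.512² = 6.31.
Round up.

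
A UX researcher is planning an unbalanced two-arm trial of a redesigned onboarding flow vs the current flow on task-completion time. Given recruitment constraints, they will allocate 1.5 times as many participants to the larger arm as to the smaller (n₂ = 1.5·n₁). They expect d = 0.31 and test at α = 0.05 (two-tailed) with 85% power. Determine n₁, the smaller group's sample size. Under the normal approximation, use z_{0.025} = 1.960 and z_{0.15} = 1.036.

With allocation ratio k = n₂/n₁ = 1.5, Var(x̄₁−x̄₂) = σ²(1/n₁ + 1/(k·n₁)) = σ²·(k+1)/(k·n₁).
So n₁ = (1 + 1/k)·((z_{α/2} + z_β)/d)² = 1.667 × (2.996/0.31)².
n₁ = 1.667 × 93.40 = 155.7.
Round up: n₁ = 156, giving n₂ = 1.5 × 156 = 234.

n₁ = 156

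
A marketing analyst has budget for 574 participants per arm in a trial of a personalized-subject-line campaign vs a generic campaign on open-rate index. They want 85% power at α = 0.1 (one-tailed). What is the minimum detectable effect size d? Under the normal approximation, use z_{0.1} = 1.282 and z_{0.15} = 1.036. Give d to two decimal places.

d_min ≈ 0.14

For two independent groups of n = 574 each: d_min = (z_{α} + z_β)·√(2/n).
z-sum = 1.282 + 1.036 = 2.318.
d_min = 2.318 × √(2/574) = 2.318 × 0.0590 = 0.137.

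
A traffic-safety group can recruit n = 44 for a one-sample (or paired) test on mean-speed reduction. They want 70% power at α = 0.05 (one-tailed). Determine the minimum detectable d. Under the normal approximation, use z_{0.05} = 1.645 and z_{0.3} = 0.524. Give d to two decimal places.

For a single sample (or paired design) of n = 44: d_min = (z_{α} + z_β)/√n.
z-sum = 1.645 + 0.524 = 2.169.
d_min = 2.169 / √44 = 2.169 / 6.633 = 0.327.

d_min ≈ 0.33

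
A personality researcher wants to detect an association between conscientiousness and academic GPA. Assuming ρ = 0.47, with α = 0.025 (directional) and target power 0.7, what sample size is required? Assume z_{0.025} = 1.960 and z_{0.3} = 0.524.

n = 27

Fisher's z: C = ½·ln((1+r)/(1−r)) = ½·ln(2.7736) = 0.5101.
n = ((z_{α} + z_β)/C)² + 3.
(1.960 + 0.524) / 0.5101 = 2.484 / 0.5101 = 4.870.
n = 4.870² + 3 = 23.71 + 3 = 26.7.
Round up.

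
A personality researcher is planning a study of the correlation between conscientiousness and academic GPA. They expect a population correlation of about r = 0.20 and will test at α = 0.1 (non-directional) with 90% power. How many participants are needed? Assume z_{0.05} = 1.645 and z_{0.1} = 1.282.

n = 212

Fisher's z: C = ½·ln((1+r)/(1−r)) = ½·ln(1.5000) = 0.2027.
n = ((z_{α/2} + z_β)/C)² + 3.
(1.645 + 1.282) / 0.2027 = 2.927 / 0.2027 = 14.440.
n = 14.440² + 3 = 208.52 + 3 = 211.5.
Round up.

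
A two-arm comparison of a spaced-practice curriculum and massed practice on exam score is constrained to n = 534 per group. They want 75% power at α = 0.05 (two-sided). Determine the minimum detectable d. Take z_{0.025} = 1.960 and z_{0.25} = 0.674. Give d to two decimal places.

For two independent groups of n = 534 each: d_min = (z_{α/2} + z_β)·√(2/n).
z-sum = 1.960 + 0.674 = 2.634.
d_min = 2.634 × √(2/534) = 2.634 × 0.0612 = 0.161.

d_min ≈ 0.16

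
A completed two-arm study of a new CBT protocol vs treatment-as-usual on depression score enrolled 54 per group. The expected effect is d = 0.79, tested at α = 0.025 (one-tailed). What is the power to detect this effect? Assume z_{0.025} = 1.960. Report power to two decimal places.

For two equal groups, power = Φ(d·√(n/2) − z_{α}).
d·√(n/2) = 0.79 × √(54/2) = 0.79 × 5.196 = 4.105.
z_β = 4.105 − 1.960 = 2.145.
Power = Φ(2.145) = 0.984.

power ≈ 0.98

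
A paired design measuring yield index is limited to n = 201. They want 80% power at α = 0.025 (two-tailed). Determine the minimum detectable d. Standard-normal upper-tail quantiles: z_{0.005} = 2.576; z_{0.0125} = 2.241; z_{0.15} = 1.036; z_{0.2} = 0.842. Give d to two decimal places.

d_min ≈ 0.22

For a single sample (or paired design) of n = 201: d_min = (z_{α/2} + z_β)/√n.
z-sum = 2.241 + 0.842 = 3.083.
d_min = 3.083 / √201 = 3.083 / 14.177 = 0.217.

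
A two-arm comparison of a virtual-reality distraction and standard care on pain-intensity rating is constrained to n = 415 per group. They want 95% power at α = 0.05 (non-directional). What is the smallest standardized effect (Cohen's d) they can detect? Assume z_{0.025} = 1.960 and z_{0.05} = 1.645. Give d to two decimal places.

d_min ≈ 0.25

For two independent groups of n = 415 each: d_min = (z_{α/2} + z_β)·√(2/n).
z-sum = 1.960 + 1.645 = 3.605.
d_min = 3.605 × √(2/415) = 3.605 × 0.0694 = 0.250.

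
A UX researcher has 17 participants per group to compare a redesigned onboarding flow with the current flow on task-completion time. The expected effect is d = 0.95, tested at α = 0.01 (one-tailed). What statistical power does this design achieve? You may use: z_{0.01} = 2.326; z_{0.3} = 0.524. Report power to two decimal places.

For two equal groups, power = Φ(d·√(n/2) − z_{α}).
d·√(n/2) = 0.95 × √(17/2) = 0.95 × 2.915 = 2.770.
z_β = 2.770 − 2.326 = 0.444.
Power = Φ(0.444) = 0.671.

power ≈ 0.67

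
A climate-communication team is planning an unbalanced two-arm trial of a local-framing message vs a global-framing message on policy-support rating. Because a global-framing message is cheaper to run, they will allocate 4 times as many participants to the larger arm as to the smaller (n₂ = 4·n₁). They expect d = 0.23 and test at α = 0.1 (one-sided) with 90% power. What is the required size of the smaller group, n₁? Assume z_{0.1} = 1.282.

With allocation ratio k = n₂/n₁ = 4, Var(x̄₁−x̄₂) = σ²(1/n₁ + 1/(k·n₁)) = σ²·(k+1)/(k·n₁).
So n₁ = (1 + 1/k)·((z_{α} + z_β)/d)² = 1.250 × (2.564/0.23)².
n₁ = 1.250 × 124.27 = 155.3.
Round up: n₁ = 156, giving n₂ = 4 × 156 = 624.

n₁ = 156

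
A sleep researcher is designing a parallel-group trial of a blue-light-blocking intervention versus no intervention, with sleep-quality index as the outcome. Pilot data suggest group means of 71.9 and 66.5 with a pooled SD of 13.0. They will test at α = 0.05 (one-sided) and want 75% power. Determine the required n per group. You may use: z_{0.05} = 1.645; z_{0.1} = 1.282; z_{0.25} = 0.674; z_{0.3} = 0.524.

Cohen's d = |M₁ − M₂| / SD_pooled = |71.9 − 66.5| / 13.0 = 5.4 / 13.0 = 0.415.
For two independent groups with equal n: n = 2·((z_{α} + z_β) / d)².
z_{α} + z_β = 1.645 + 0.674 = 2.319.
n = 2 × (2.319 / 0.415)² = 2 × 5.588² = 2 × 31.23 = 62.5.
Round up to the next whole participant.

n = 63 per group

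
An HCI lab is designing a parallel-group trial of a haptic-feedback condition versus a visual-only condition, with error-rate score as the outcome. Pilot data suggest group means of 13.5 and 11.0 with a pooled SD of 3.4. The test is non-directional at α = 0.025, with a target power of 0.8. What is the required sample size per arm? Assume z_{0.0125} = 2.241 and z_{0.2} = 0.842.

Cohen's d = |M₁ − M₂| / SD_pooled = |13.5 − 11.0| / 3.4 = 2.5 / 3.4 = 0.735.
For two independent groups with equal n: n = 2·((z_{α/2} + z_β) / d)².
z_{α/2} + z_β = 2.241 + 0.842 = 3.083.
n = 2 × (3.083 / 0.735)² = 2 × 4.195² = 2 × 17.59 = 35.2.
Round up to the next whole participant.

n = 36 per group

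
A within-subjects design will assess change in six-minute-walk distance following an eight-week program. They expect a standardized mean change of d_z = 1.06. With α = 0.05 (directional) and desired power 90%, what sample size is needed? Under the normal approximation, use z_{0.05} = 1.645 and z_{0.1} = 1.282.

n = 8 pairs

For a paired (one-sample on differences) test: n = ((z_{α} + z_β) / d)².
z_{α} + z_β = 1.645 + 1.282 = 2.927.
n = (2.927 / 1.06)² = 2.761² = 7.62.
Round up.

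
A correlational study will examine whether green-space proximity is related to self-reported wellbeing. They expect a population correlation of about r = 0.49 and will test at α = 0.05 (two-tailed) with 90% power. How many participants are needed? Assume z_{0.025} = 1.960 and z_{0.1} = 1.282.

Fisher's z: C = ½·ln((1+r)/(1−r)) = ½·ln(2.9216) = 0.5361.
n = ((z_{α/2} + z_β)/C)² + 3.
(1.960 + 1.282) / 0.5361 = 3.242 / 0.5361 = 6.047.
n = 6.047² + 3 = 36.57 + 3 = 39.6.
Round up.

n = 40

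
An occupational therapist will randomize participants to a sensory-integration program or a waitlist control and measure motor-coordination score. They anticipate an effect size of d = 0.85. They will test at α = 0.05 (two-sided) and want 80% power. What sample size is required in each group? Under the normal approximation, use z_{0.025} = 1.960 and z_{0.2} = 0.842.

For two independent groups with equal n: n = 2·((z_{α/2} + z_β) / d)².
z_{α/2} + z_β = 1.960 + 0.842 = 2.802.
n = 2 × (2.802 / 0.85)² = 2 × 3.296² = 2 × 10.87 = 21.7.
Round up to the next whole participant.

n = 22 per group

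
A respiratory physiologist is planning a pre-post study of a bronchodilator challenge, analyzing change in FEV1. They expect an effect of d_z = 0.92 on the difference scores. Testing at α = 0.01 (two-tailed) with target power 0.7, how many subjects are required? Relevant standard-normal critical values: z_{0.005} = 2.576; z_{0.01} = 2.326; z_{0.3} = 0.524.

For a paired (one-sample on differences) test: n = ((z_{α/2} + z_β) / d)².
z_{α/2} + z_β = 2.576 + 0.524 = 3.100.
n = (3.100 / 0.92)² = 3.370² = 11.35.
Round up.

n = 12 pairs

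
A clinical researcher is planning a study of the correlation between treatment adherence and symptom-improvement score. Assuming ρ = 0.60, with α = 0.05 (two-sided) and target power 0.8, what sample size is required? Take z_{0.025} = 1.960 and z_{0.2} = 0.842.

n = 20

Fisher's z: C = ½·ln((1+r)/(1−r)) = ½·ln(4.0000) = 0.6931.
n = ((z_{α/2} + z_β)/C)² + 3.
(1.960 + 0.842) / 0.6931 = 2.802 / 0.6931 = 4.043.
n = 4.043² + 3 = 16.34 + 3 = 19.3.
Round up.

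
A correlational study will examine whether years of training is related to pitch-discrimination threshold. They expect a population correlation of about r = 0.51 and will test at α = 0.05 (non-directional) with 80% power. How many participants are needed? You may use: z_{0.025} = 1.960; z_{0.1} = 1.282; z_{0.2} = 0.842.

n = 28

Fisher's z: C = ½·ln((1+r)/(1−r)) = ½·ln(3.0816) = 0.5627.
n = ((z_{α/2} + z_β)/C)² + 3.
(1.960 + 0.842) / 0.5627 = 2.802 / 0.5627 = 4.980.
n = 4.980² + 3 = 24.80 + 3 = 27.8.
Round up.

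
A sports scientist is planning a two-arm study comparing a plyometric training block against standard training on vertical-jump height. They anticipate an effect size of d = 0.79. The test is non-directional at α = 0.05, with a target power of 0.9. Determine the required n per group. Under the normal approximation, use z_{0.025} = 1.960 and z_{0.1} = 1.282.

n = 34 per group

For two independent groups with equal n: n = 2·((z_{α/2} + z_β) / d)².
z_{α/2} + z_β = 1.960 + 1.282 = 3.242.
n = 2 × (3.242 / 0.79)² = 2 × 4.104² = 2 × 16.84 = 33.7.
Round up to the next whole participant.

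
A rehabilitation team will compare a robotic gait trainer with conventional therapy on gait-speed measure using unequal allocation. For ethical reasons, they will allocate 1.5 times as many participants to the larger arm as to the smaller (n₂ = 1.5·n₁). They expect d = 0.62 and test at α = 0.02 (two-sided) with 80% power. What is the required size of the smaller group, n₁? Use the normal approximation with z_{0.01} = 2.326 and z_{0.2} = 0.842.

n₁ = 44

With allocation ratio k = n₂/n₁ = 1.5, Var(x̄₁−x̄₂) = σ²(1/n₁ + 1/(k·n₁)) = σ²·(k+1)/(k·n₁).
So n₁ = (1 + 1/k)·((z_{α/2} + z_β)/d)² = 1.667 × (3.168/0.62)².
n₁ = 1.667 × 26.11 = 43.5.
Round up: n₁ = 44, giving n₂ = 1.5 × 44 = 66.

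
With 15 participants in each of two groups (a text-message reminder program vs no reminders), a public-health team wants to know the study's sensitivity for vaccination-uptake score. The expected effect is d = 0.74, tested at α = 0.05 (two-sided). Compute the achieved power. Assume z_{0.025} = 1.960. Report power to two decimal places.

power ≈ 0.53

For two equal groups, power = Φ(d·√(n/2) − z_{α/2}).
d·√(n/2) = 0.74 × √(15/2) = 0.74 × 2.739 = 2.027.
z_β = 2.027 − 1.960 = 0.067.
Power = Φ(0.067) = 0.527.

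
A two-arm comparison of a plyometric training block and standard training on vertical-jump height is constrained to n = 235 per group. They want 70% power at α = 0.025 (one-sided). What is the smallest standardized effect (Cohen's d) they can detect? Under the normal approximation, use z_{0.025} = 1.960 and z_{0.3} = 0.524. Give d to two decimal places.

For two independent groups of n = 235 each: d_min = (z_{α} + z_β)·√(2/n).
z-sum = 1.960 + 0.524 = 2.484.
d_min = 2.484 × √(2/235) = 2.484 × 0.0923 = 0.229.

d_min ≈ 0.23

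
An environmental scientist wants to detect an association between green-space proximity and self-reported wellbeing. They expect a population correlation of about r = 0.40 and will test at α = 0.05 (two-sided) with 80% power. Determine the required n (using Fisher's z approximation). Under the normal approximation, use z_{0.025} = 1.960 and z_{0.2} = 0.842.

Fisher's z: C = ½·ln((1+r)/(1−r)) = ½·ln(2.3333) = 0.4236.
n = ((z_{α/2} + z_β)/C)² + 3.
(1.960 + 0.842) / 0.4236 = 2.802 / 0.4236 = 6.615.
n = 6.615² + 3 = 43.75 + 3 = 46.8.
Round up.

n = 47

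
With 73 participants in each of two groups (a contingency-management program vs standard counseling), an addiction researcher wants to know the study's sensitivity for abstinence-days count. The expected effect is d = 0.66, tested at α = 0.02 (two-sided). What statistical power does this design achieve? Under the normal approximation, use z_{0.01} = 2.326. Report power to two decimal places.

power ≈ 0.95

For two equal groups, power = Φ(d·√(n/2) − z_{α/2}).
d·√(n/2) = 0.66 × √(73/2) = 0.66 × 6.042 = 3.987.
z_β = 3.987 − 2.326 = 1.661.
Power = Φ(1.661) = 0.952.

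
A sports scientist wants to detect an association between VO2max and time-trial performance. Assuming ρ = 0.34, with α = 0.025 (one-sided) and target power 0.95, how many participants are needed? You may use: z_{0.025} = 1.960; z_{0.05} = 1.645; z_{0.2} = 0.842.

n = 107

Fisher's z: C = ½·ln((1+r)/(1−r)) = ½·ln(2.0303) = 0.3541.
n = ((z_{α} + z_β)/C)² + 3.
(1.960 + 1.645) / 0.3541 = 3.605 / 0.3541 = 10.181.
n = 10.181² + 3 = 103.65 + 3 = 106.6.
Round up.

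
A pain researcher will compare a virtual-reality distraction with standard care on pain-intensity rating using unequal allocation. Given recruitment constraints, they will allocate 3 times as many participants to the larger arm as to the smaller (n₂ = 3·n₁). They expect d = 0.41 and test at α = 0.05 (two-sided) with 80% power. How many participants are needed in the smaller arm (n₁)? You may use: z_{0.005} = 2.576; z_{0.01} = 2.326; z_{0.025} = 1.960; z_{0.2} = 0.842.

With allocation ratio k = n₂/n₁ = 3, Var(x̄₁−x̄₂) = σ²(1/n₁ + 1/(k·n₁)) = σ²·(k+1)/(k·n₁).
So n₁ = (1 + 1/k)·((z_{α/2} + z_β)/d)² = 1.333 × (2.802/0.41)².
n₁ = 1.333 × 46.71 = 62.3.
Round up: n₁ = 63, giving n₂ = 3 × 63 = 189.

n₁ = 63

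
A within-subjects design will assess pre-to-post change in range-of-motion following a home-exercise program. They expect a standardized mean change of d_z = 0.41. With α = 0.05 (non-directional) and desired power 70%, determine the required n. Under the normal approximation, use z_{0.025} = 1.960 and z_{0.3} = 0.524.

n = 37 pairs

For a paired (one-sample on differences) test: n = ((z_{α/2} + z_β) / d)².
z_{α/2} + z_β = 1.960 + 0.524 = 2.484.
n = (2.484 / 0.41)² = 6.059² = 36.71.
Round up.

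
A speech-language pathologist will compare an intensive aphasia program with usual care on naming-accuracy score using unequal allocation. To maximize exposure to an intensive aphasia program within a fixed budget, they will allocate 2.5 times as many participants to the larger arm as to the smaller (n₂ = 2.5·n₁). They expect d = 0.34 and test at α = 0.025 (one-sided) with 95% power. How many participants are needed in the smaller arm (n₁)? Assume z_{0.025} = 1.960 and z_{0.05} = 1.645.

With allocation ratio k = n₂/n₁ = 2.5, Var(x̄₁−x̄₂) = σ²(1/n₁ + 1/(k·n₁)) = σ²·(k+1)/(k·n₁).
So n₁ = (1 + 1/k)·((z_{α} + z_β)/d)² = 1.400 × (3.605/0.34)².
n₁ = 1.400 × 112.42 = 157.4.
Round up: n₁ = 158, giving n₂ = 2.5 × 158 = 395.

n₁ = 158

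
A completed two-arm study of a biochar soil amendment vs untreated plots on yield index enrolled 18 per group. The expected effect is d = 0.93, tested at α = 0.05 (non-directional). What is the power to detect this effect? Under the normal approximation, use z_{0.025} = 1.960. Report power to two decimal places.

For two equal groups, power = Φ(d·√(n/2) − z_{α/2}).
d·√(n/2) = 0.93 × √(18/2) = 0.93 × 3.000 = 2.790.
z_β = 2.790 − 1.960 = 0.830.
Power = Φ(0.830) = 0.797.

power ≈ 0.80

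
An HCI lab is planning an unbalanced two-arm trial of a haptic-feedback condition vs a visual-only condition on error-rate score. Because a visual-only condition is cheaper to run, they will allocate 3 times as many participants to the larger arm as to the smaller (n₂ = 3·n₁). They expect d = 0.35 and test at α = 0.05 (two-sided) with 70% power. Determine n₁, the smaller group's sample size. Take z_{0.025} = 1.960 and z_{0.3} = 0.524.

With allocation ratio k = n₂/n₁ = 3, Var(x̄₁−x̄₂) = σ²(1/n₁ + 1/(k·n₁)) = σ²·(k+1)/(k·n₁).
So n₁ = (1 + 1/k)·((z_{α/2} + z_β)/d)² = 1.333 × (2.484/0.35)².
n₁ = 1.333 × 50.37 = 67.2.
Round up: n₁ = 68, giving n₂ = 3 × 68 = 204.

n₁ = 68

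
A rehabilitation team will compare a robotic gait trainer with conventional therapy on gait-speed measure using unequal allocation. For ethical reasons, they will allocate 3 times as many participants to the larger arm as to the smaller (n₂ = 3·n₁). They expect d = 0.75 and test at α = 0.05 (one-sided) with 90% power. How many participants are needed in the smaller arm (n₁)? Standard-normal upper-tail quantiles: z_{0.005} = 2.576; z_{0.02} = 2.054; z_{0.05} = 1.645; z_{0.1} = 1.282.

With allocation ratio k = n₂/n₁ = 3, Var(x̄₁−x̄₂) = σ²(1/n₁ + 1/(k·n₁)) = σ²·(k+1)/(k·n₁).
So n₁ = (1 + 1/k)·((z_{α} + z_β)/d)² = 1.333 × (2.927/0.75)².
n₁ = 1.333 × 15.23 = 20.3.
Round up: n₁ = 21, giving n₂ = 3 × 21 = 63.

n₁ = 21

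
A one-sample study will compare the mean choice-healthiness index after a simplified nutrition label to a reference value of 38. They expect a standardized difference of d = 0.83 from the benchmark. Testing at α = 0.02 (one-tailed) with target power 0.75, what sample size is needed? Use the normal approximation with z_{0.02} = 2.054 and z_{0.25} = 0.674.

n = 11

For a one-sample test: n = ((z_{α} + z_β) / d)².
z_{α} + z_β = 2.054 + 0.674 = 2.728.
n = (2.728 / 0.83)² = 3.287² = 10.80.
Round up.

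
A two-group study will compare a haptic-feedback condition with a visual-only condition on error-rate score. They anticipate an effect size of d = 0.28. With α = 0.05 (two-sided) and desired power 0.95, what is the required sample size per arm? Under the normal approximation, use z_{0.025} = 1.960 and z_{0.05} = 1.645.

For two independent groups with equal n: n = 2·((z_{α/2} + z_β) / d)².
z_{α/2} + z_β = 1.960 + 1.645 = 3.605.
n = 2 × (3.605 / 0.28)² = 2 × 12.875² = 2 × 165.77 = 331.5.
Round up to the next whole participant.

n = 332 per group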